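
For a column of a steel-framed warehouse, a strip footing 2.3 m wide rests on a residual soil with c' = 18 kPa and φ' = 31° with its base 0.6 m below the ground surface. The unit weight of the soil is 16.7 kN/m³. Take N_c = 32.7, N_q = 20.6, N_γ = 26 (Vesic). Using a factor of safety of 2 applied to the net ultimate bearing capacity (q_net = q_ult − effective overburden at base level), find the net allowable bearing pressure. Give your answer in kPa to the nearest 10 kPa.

q_all(net) ≈ 640 kPa

Overburden at base level: q = 16.7 × 0.6 = 10.02 kPa.
Cohesion term c·N_c = 18 × 32.7 = 588.6 kPa; surcharge term q·N_q = 10.02 × 20.6 = 206.41 kPa; self-weight term 0.5·γ·B·N_γ = 0.5 × 16.7 × 2.3 × 26 = 499.33 kPa.
q_ult = 588.6 + 206.41 + 499.33 = 1294.3 kPa.
Net ultimate: q_net = 1294.3 − 10.02 = 1284.3 kPa.
q_all(net) = 1284.3 / 2 = 642.16 kPa.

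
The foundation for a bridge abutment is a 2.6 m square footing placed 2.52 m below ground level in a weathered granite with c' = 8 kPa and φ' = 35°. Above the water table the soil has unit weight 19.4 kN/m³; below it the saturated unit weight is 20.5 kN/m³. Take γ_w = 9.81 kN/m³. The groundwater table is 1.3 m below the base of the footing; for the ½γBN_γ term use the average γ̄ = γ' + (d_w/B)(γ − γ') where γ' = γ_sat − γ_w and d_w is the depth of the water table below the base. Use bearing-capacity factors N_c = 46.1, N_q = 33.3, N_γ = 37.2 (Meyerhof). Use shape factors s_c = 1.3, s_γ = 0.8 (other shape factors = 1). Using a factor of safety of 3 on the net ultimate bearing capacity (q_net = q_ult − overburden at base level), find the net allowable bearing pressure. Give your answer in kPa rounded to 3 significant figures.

q_all(net) ≈ 880 kPa

Overburden at base level: q = 19.4 × 2.52 = 48.888 kPa.
The water table is 1.3 m below the base (< B = 2.6 m), so the ½γBN_γ term uses γ̄ = γ' + (d_w/B)(γ − γ') = 10.69 + (1.3/2.6)(19.4 − 10.69) = 15.045 kN/m³.
Cohesion term c·N_c·s_c = 8 × 46.1 × 1.3 = 479.44 kPa; surcharge term q·N_q = 48.888 × 33.3 = 1628 kPa; self-weight term 0.5·γ·B·N_γ·s_γ = 0.5 × 15.045 × 2.6 × 37.2 × 0.8 = 582.06 kPa.
q_ult = 479.44 + 1628 + 582.06 = 2689.5 kPa.
q_net = 2689.5 − 48.888 = 2640.6 kPa.
q_all(net) = 2640.6 / 3 = 880.19 kPa.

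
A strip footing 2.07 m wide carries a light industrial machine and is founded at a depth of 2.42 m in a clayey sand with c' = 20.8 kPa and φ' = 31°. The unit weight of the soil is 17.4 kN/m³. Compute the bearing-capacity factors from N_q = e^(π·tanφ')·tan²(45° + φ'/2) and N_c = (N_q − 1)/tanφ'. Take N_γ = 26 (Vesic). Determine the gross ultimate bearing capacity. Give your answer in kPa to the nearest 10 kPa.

tan31° = 0.6009, so N_q = e^(π×0.6009)·tan²(60.5°) = 6.604 × 3.124 = 20.63.
N_c = (20.63 − 1)/tan31° = 32.67.
q = γ·D_f = 17.4 × 2.42 = 42.108 kPa.
c·N_c = 20.8 × 32.671 = 679.56 kPa
q·N_q = 42.108 × 20.631 = 868.72 kPa
0.5·γ·B·N_γ = 0.5 × 17.4 × 2.07 × 26 = 468.23 kPa
q_ult = 679.56 + 868.72 + 468.23 = 2016.5 kPa.

q_ult ≈ 2020 kPa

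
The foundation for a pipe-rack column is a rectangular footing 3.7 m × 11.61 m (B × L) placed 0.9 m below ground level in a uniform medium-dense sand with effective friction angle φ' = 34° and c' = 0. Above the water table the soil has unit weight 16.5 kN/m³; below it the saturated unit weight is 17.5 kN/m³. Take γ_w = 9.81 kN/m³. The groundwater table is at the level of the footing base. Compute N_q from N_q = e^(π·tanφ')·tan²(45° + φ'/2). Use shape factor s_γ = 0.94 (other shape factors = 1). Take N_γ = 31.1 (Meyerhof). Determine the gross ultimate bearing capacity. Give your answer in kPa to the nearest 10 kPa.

tan34° = 0.6745, so N_q = e^(π×0.6745)·tan²(62°) = 8.323 × 3.537 = 29.44.
Overburden at base level: q = 16.5 × 0.9 = 14.85 kPa.
Below the base the soil is submerged, so the ½γBN_γ term uses γ' = 17.5 − 9.81 = 7.69 kN/m³.
Surcharge term q·N_q = 14.85 × 29.44 = 437.18 kPa; self-weight term 0.5·γ·B·N_γ·s_γ = 0.5 × 7.69 × 3.7 × 31.1 × 0.94 = 415.9 kPa.
q_ult = 437.18 + 415.9 = 853.08 kPa.

q_ult ≈ 850 kPa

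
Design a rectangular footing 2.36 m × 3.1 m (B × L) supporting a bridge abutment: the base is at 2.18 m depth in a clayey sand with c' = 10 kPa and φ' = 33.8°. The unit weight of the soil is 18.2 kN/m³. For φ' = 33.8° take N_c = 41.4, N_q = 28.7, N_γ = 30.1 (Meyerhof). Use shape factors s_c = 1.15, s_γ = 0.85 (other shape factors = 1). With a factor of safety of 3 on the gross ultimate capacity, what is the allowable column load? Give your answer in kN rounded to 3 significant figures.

q = γ·D_f = 18.2 × 2.18 = 39.676 kPa.
c·N_c·s_c = 10 × 41.4 × 1.15 = 476.1 kPa
q·N_q = 39.676 × 28.7 = 1138.7 kPa
0.5·γ·B·N_γ·s_γ = 0.5 × 18.2 × 2.36 × 30.1 × 0.85 = 549.46 kPa
q_ult = 476.1 + 1138.7 + 549.46 = 2164.3 kPa.
Gross allowable pressure q_all = 2164.3 / 3 = 721.42 kPa.
Footing area = 7.316 m², so allowable column load = 721.42 × 7.316 = 5277.9 kN.

P_all ≈ 5280 kN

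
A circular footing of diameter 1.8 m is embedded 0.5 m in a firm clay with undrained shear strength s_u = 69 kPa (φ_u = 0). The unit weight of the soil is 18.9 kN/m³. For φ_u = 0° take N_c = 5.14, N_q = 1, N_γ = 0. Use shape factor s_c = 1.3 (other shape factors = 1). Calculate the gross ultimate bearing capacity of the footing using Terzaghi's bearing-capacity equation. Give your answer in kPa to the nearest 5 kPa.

q = γ·D_f = 18.9 × 0.5 = 9.45 kPa.
c·N_c·s_c = 69 × 5.14 × 1.3 = 461.06 kPa
q·N_q = 9.45 × 1 = 9.45 kPa
q_ult = 461.06 + 9.45 = 470.51 kPa.

q_ult ≈ 470 kPa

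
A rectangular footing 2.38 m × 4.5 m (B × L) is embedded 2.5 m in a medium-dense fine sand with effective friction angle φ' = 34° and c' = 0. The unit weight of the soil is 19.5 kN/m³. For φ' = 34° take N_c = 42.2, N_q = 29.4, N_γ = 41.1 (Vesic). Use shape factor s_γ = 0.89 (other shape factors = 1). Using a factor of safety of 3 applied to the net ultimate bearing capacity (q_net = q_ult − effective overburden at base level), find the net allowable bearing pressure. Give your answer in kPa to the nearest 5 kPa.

q = γ·D_f = 19.5 × 2.5 = 48.75 kPa.
q·N_q = 48.75 × 29.4 = 1433.2 kPa
0.5·γ·B·N_γ·s_γ = 0.5 × 19.5 × 2.38 × 41.1 × 0.89 = 848.82 kPa
q_ult = 1433.2 + 848.82 = 2282.1 kPa.
Net ultimate: q_net = 2282.1 − 48.75 = 2233.3 kPa.
q_all(net) = 2233.3 / 3 = 744.44 kPa.

q_all(net) ≈ 745 kPa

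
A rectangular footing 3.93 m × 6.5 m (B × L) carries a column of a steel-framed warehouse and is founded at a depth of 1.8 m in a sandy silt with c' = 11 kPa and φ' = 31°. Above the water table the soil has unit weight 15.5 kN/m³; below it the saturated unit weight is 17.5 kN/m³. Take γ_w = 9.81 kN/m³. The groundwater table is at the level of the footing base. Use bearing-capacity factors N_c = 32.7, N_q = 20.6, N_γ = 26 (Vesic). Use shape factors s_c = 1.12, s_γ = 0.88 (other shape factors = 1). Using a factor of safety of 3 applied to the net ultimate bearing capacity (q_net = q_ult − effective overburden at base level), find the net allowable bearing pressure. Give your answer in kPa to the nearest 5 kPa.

Overburden at base level: q = 15.5 × 1.8 = 27.9 kPa.
Below the base the soil is submerged, so the ½γBN_γ term uses γ' = 17.5 − 9.81 = 7.69 kN/m³.
Cohesion term c·N_c·s_c = 11 × 32.7 × 1.12 = 402.86 kPa; surcharge term q·N_q = 27.9 × 20.6 = 574.74 kPa; self-weight term 0.5·γ·B·N_γ·s_γ = 0.5 × 7.69 × 3.93 × 26 × 0.88 = 345.74 kPa.
q_ult = 402.86 + 574.74 + 345.74 = 1323.3 kPa.
Net ultimate: q_net = 1323.3 − 27.9 = 1295.4 kPa.
q_all(net) = 1295.4 / 3 = 431.81 kPa.

q_all(net) ≈ 430 kPa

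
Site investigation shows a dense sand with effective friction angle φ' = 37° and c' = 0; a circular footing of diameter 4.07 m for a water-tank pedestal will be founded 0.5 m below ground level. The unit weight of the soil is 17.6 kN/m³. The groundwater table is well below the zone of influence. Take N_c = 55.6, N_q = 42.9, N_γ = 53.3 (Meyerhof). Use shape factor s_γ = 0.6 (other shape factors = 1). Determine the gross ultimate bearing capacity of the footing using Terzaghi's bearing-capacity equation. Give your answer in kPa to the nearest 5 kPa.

Overburden at base level: q = 17.6 × 0.5 = 8.8 kPa.
Surcharge term q·N_q = 8.8 × 42.9 = 377.52 kPa; self-weight term 0.5·γ·B·N_γ·s_γ = 0.5 × 17.6 × 4.07 × 53.3 × 0.6 = 1145.4 kPa.
q_ult = 377.52 + 1145.4 = 1522.9 kPa.

q_ult ≈ 1525 kPa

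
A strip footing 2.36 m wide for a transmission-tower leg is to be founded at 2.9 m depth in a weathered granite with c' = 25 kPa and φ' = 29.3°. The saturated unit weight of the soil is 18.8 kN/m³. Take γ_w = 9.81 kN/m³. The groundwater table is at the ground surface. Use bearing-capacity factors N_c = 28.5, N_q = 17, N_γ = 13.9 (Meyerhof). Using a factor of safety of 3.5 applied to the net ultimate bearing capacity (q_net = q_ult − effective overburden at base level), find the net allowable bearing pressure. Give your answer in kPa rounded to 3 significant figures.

q_all(net) ≈ 365 kPa

With the water table at the surface the whole profile is submerged: γ' = 18.8 − 9.81 = 8.99 kN/m³, so q = γ'·D_f = 26.071 kPa; the same γ' applies in the ½γBN_γ term.
q_ult = c·N_c + q·N_q + 0.5·γ·B·N_γ
     = 25 × 28.5 + 26.071 × 17 + 0.5 × 8.99 × 2.36 × 13.9
     = 712.5 + 443.21 + 147.45 = 1303.2 kPa.
Net ultimate: q_net = 1303.2 − 26.071 = 1277.1 kPa.
q_all(net) = 1277.1 / 3.5 = 364.88 kPa.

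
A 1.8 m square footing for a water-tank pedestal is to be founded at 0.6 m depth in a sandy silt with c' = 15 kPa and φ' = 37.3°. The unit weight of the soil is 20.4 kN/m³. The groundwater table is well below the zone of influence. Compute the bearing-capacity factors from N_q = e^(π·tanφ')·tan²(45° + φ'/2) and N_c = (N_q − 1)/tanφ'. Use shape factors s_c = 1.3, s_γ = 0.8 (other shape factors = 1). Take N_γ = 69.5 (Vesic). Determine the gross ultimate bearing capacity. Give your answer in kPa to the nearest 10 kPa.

tan37.3° = 0.7618, so N_q = e^(π×0.7618)·tan²(63.65°) = 10.949 × 4.076 = 44.63.
N_c = (44.63 − 1)/tan37.3° = 57.27.
Overburden at base level: q = 20.4 × 0.6 = 12.24 kPa.
Cohesion term c·N_c·s_c = 15 × 57.27 × 1.3 = 1116.8 kPa; surcharge term q·N_q = 12.24 × 44.628 = 546.25 kPa; self-weight term 0.5·γ·B·N_γ·s_γ = 0.5 × 20.4 × 1.8 × 69.5 × 0.8 = 1020.8 kPa.
q_ult = 1116.8 + 546.25 + 1020.8 = 2683.8 kPa.

q_ult ≈ 2680 kPa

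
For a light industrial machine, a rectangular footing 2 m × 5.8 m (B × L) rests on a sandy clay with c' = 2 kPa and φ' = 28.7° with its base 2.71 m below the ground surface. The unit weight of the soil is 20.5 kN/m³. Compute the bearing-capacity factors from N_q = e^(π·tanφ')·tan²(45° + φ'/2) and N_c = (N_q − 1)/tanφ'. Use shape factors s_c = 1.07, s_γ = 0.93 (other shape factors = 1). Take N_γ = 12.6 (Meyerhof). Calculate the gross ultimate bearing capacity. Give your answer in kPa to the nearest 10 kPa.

q_ult ≈ 1180 kPa

tan28.7° = 0.5475, so N_q = e^(π×0.5475)·tan²(59.35°) = 5.584 × 2.848 = 15.9.
N_c = (15.9 − 1)/tan28.7° = 27.22.
Effective surcharge at the founding depth q = γ·D_f = 20.5 × 2.71 = 55.555 kPa.
q_ult = c·N_c·s_c + q·N_q + 0.5·γ·B·N_γ·s_γ
     = 2 × 27.221 × 1.07 + 55.555 × 15.903 + 0.5 × 20.5 × 2 × 12.6 × 0.93
     = 58.254 + 883.5 + 240.22 = 1182 kPa.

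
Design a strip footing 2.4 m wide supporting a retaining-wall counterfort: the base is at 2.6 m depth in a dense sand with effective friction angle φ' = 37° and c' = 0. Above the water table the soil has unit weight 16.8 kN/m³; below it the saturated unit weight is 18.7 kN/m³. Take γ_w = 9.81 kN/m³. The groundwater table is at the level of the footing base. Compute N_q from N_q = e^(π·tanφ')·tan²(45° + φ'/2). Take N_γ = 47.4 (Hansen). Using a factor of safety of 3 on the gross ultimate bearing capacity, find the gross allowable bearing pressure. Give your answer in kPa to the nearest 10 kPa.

N_q = e^(π·tan37°)·tan²(63.5°) = 42.92.
Overburden at base level: q = 16.8 × 2.6 = 43.68 kPa.
Below the base the soil is submerged, so the ½γBN_γ term uses γ' = 18.7 − 9.81 = 8.89 kN/m³.
Surcharge term q·N_q = 43.68 × 42.92 = 1874.7 kPa; self-weight term 0.5·γ·B·N_γ = 0.5 × 8.89 × 2.4 × 47.4 = 505.66 kPa.
q_ult = 1874.7 + 505.66 = 2380.4 kPa.
q_all = 2380.4 / 3 = 793.47 kPa.

q_all ≈ 790 kPa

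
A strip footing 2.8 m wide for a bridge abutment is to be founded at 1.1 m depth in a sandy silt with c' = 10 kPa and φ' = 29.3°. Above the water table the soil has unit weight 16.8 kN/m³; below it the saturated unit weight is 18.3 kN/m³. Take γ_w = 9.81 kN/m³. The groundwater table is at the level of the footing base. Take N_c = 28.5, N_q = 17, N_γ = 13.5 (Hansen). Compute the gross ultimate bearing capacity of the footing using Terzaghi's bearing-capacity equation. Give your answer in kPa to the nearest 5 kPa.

q_ult ≈ 760 kPa

Effective surcharge at the founding depth q = γ·D_f = 16.8 × 1.1 = 18.48 kPa.
The water table coincides with the base, so in the self-weight term γ → γ' = 8.49 kN/m³.
q_ult = c·N_c + q·N_q + 0.5·γ·B·N_γ
     = 10 × 28.5 + 18.48 × 17 + 0.5 × 8.49 × 2.8 × 13.5
     = 285 + 314.16 + 160.46 = 759.62 kPa.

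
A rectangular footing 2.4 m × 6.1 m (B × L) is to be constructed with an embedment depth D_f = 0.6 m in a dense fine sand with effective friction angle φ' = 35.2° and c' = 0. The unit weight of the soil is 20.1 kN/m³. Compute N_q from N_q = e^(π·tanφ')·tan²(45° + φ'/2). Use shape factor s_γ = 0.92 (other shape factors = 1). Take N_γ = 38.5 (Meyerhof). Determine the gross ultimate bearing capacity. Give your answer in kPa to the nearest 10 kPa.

tan35.2° = 0.7054, so N_q = e^(π×0.7054)·tan²(62.6°) = 9.172 × 3.722 = 34.14.
Effective surcharge at the founding depth q = γ·D_f = 20.1 × 0.6 = 12.06 kPa.
q_ult = q·N_q + 0.5·γ·B·N_γ·s_γ
     = 12.06 × 34.136 + 0.5 × 20.1 × 2.4 × 38.5 × 0.92
     = 411.68 + 854.33 = 1266 kPa.

q_ult ≈ 1270 kPa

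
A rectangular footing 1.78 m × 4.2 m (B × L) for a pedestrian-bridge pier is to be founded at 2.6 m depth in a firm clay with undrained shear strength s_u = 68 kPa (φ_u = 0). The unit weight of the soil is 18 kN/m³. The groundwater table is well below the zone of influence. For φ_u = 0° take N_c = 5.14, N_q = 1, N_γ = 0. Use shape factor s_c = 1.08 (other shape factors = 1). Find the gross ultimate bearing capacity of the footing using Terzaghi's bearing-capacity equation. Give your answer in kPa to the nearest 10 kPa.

q_ult ≈ 420 kPa

q = γ·D_f = 18 × 2.6 = 46.8 kPa.
c·N_c·s_c = 68 × 5.14 × 1.08 = 377.48 kPa
q·N_q = 46.8 × 1 = 46.8 kPa
q_ult = 377.48 + 46.8 = 424.28 kPa.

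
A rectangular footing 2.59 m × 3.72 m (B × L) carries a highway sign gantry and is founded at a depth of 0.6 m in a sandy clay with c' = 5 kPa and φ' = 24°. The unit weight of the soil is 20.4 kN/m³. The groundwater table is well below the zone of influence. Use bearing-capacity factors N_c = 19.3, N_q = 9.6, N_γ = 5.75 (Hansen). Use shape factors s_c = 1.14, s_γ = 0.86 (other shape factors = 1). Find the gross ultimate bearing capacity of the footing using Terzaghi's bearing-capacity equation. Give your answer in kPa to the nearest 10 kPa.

Overburden at base level: q = 20.4 × 0.6 = 12.24 kPa.
Cohesion term c·N_c·s_c = 5 × 19.3 × 1.14 = 110.01 kPa; surcharge term q·N_q = 12.24 × 9.6 = 117.5 kPa; self-weight term 0.5·γ·B·N_γ·s_γ = 0.5 × 20.4 × 2.59 × 5.75 × 0.86 = 130.64 kPa.
q_ult = 110.01 + 117.5 + 130.64 = 358.15 kPa.

q_ult ≈ 360 kPa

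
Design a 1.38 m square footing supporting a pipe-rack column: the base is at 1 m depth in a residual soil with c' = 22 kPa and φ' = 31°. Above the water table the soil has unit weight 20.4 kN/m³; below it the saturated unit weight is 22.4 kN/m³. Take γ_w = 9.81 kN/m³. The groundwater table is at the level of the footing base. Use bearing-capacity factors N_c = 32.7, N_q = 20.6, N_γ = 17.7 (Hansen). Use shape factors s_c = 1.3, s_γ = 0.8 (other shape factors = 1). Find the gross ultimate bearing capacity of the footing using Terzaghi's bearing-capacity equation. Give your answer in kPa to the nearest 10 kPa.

Effective surcharge at the founding depth q = γ·D_f = 20.4 × 1 = 20.4 kPa.
The water table coincides with the base, so in the self-weight term γ → γ' = 12.59 kN/m³.
q_ult = c·N_c·s_c + q·N_q + 0.5·γ·B·N_γ·s_γ
     = 22 × 32.7 × 1.3 + 20.4 × 20.6 + 0.5 × 12.59 × 1.38 × 17.7 × 0.8
     = 935.22 + 420.24 + 123.01 = 1478.5 kPa.

q_ult ≈ 1480 kPa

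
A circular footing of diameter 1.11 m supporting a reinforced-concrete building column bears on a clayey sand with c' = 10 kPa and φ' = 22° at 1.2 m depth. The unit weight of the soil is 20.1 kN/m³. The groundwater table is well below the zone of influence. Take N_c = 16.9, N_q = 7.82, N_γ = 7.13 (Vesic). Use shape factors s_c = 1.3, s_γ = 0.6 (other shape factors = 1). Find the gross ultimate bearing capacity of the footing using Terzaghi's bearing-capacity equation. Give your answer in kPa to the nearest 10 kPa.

q = γ·D_f = 20.1 × 1.2 = 24.12 kPa.
c·N_c·s_c = 10 × 16.9 × 1.3 = 219.7 kPa
q·N_q = 24.12 × 7.82 = 188.62 kPa
0.5·γ·B·N_γ·s_γ = 0.5 × 20.1 × 1.11 × 7.13 × 0.6 = 47.723 kPa
q_ult = 219.7 + 188.62 + 47.723 = 456.04 kPa.

q_ult ≈ 460 kPa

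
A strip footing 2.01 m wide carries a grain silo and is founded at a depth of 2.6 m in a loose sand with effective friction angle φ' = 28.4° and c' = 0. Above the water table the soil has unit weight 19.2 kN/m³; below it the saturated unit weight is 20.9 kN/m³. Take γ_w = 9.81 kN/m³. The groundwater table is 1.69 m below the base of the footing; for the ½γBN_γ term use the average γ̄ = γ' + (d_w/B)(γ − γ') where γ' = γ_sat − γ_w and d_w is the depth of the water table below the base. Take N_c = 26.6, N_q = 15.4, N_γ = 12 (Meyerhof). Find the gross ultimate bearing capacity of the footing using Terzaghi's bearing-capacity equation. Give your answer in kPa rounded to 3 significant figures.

Overburden at base level: q = 19.2 × 2.6 = 49.92 kPa.
The water table is 1.69 m below the base (< B = 2.01 m), so the ½γBN_γ term uses γ̄ = γ' + (d_w/B)(γ − γ') = 11.09 + (1.69/2.01)(19.2 − 11.09) = 17.909 kN/m³.
Surcharge term q·N_q = 49.92 × 15.4 = 768.77 kPa; self-weight term 0.5·γ·B·N_γ = 0.5 × 17.909 × 2.01 × 12 = 215.98 kPa.
q_ult = 768.77 + 215.98 = 984.75 kPa.

q_ult ≈ 985 kPa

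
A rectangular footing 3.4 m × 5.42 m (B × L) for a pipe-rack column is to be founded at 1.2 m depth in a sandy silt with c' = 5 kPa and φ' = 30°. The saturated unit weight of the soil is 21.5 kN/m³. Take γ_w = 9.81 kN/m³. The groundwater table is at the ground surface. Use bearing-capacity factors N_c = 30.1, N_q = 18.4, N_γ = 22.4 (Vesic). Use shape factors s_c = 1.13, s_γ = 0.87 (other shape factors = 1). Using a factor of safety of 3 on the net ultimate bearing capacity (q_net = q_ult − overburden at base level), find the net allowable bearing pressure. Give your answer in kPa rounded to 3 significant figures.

q_all(net) ≈ 267 kPa

Water table at ground surface, so effective unit weight γ' = 21.5 − 9.81 = 11.69 kN/m³ is used throughout; overburden q = 11.69 × 1.2 = 14.028 kPa; the same γ' applies in the ½γBN_γ term.
Cohesion term c·N_c·s_c = 5 × 30.1 × 1.13 = 170.06 kPa; surcharge term q·N_q = 14.028 × 18.4 = 258.12 kPa; self-weight term 0.5·γ·B·N_γ·s_γ = 0.5 × 11.69 × 3.4 × 22.4 × 0.87 = 387.29 kPa.
q_ult = 170.06 + 258.12 + 387.29 = 815.47 kPa.
q_net = 815.47 − 14.028 = 801.44 kPa.
q_all(net) = 801.44 / 3 = 267.15 kPa.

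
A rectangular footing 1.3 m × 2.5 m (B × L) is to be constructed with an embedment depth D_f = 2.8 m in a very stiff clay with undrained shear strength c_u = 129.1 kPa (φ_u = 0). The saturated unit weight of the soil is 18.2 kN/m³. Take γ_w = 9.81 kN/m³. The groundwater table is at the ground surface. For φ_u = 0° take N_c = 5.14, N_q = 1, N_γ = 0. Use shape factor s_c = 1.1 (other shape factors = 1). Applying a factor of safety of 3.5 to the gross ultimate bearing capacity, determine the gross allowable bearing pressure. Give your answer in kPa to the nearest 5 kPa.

γ' = 18.2 − 9.81 = 8.39 kN/m³ (submerged throughout). q = 8.39 × 2.8 = 23.492 kPa.
c·N_c·s_c = 129.1 × 5.14 × 1.1 = 729.93 kPa
q·N_q = 23.492 × 1 = 23.492 kPa
q_ult = 729.93 + 23.492 = 753.42 kPa.
q_all = q_ult / FS = 753.42 / 3.5 = 215.26 kPa.

q_all ≈ 215 kPa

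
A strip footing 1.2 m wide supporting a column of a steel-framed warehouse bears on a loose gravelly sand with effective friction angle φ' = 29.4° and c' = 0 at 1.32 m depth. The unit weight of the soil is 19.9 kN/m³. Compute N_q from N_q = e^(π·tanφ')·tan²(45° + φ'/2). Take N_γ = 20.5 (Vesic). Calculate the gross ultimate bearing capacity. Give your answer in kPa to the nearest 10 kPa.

q_ult ≈ 700 kPa

tan29.4° = 0.5635, so N_q = e^(π×0.5635)·tan²(59.7°) = 5.872 × 2.929 = 17.2.
Effective surcharge at the founding depth q = γ·D_f = 19.9 × 1.32 = 26.268 kPa.
q_ult = q·N_q + 0.5·γ·B·N_γ
     = 26.268 × 17.196 + 0.5 × 19.9 × 1.2 × 20.5
     = 451.71 + 244.77 = 696.48 kPa.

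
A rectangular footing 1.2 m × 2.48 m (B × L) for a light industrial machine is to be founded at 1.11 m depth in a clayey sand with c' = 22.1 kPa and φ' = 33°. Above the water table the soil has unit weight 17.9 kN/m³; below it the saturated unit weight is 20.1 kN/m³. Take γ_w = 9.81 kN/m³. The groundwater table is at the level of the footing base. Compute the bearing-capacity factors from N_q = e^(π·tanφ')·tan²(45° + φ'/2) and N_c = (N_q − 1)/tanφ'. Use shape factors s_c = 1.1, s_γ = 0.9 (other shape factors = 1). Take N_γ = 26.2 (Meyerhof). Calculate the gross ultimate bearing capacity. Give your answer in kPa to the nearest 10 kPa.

q_ult ≈ 1600 kPa

tan33° = 0.6494, so N_q = e^(π×0.6494)·tan²(61.5°) = 7.692 × 3.392 = 26.09.
N_c = (26.09 − 1)/tan33° = 38.64.
q = γ·D_f = 17.9 × 1.11 = 19.869 kPa.
For the ½γBN_γ term take γ' = 20.1 − 9.81 = 10.29 kN/m³ (soil below base is submerged).
c·N_c·s_c = 22.1 × 38.638 × 1.1 = 939.3 kPa
q·N_q = 19.869 × 26.092 = 518.42 kPa
0.5·γ·B·N_γ·s_γ = 0.5 × 10.29 × 1.2 × 26.2 × 0.9 = 145.58 kPa
q_ult = 939.3 + 518.42 + 145.58 = 1603.3 kPa.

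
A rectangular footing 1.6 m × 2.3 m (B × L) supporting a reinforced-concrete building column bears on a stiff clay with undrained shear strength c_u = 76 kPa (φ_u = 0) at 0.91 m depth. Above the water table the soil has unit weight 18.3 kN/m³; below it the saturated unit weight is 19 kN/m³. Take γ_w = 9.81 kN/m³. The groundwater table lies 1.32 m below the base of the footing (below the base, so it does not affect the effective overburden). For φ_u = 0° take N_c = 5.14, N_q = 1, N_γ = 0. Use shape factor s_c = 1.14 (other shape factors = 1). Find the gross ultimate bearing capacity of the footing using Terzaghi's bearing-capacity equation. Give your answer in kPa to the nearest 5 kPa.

Overburden at base level: q = 18.3 × 0.91 = 16.653 kPa.
Cohesion term c·N_c·s_c = 76 × 5.14 × 1.14 = 445.33 kPa; surcharge term q·N_q = 16.653 × 1 = 16.653 kPa.
q_ult = 445.33 + 16.653 = 461.98 kPa.

q_ult ≈ 460 kPa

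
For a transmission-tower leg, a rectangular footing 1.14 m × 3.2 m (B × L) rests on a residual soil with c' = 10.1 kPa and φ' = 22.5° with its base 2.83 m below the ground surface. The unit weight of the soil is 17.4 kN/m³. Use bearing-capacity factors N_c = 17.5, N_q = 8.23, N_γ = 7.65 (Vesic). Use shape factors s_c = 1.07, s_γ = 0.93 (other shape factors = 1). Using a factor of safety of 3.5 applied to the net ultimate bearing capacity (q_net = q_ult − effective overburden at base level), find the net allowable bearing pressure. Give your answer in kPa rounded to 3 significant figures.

Effective surcharge at the founding depth q = γ·D_f = 17.4 × 2.83 = 49.242 kPa.
q_ult = c·N_c·s_c + q·N_q + 0.5·γ·B·N_γ·s_γ
     = 10.1 × 17.5 × 1.07 + 49.242 × 8.23 + 0.5 × 17.4 × 1.14 × 7.65 × 0.93
     = 189.12 + 405.26 + 70.562 = 664.95 kPa.
Net ultimate: q_net = 664.95 − 49.242 = 615.7 kPa.
q_all(net) = 615.7 / 3.5 = 175.92 kPa.

q_all(net) ≈ 176 kPa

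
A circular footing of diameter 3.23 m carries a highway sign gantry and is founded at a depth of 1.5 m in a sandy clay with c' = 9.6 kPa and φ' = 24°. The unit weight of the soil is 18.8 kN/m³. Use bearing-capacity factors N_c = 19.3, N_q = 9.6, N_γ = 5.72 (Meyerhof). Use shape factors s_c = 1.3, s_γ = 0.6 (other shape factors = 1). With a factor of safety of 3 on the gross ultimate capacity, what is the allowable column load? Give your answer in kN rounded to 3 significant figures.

P_all ≈ 1680 kN

Effective surcharge at the founding depth q = γ·D_f = 18.8 × 1.5 = 28.2 kPa.
q_ult = c·N_c·s_c + q·N_q + 0.5·γ·B·N_γ·s_γ
     = 9.6 × 19.3 × 1.3 + 28.2 × 9.6 + 0.5 × 18.8 × 3.23 × 5.72 × 0.6
     = 240.86 + 270.72 + 104.2 = 615.79 kPa.
Gross allowable pressure q_all = 615.79 / 3 = 205.26 kPa.
Footing area = 8.194 m², so allowable column load = 205.26 × 8.194 = 1681.9 kN.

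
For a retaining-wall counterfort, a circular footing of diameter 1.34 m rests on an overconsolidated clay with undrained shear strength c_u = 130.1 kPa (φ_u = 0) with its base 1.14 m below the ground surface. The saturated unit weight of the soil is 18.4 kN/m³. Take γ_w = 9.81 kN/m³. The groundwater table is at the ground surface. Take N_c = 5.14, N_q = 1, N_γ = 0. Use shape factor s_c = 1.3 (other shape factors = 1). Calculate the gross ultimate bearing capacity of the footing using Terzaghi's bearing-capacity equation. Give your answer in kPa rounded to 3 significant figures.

With the water table at the surface the whole profile is submerged: γ' = 18.4 − 9.81 = 8.59 kN/m³, so q = γ'·D_f = 9.7926 kPa.
q_ult = c·N_c·s_c + q·N_q
     = 130.1 × 5.14 × 1.3 + 9.7926 × 1
     = 869.33 + 9.7926 = 879.12 kPa.

q_ult ≈ 879 kPa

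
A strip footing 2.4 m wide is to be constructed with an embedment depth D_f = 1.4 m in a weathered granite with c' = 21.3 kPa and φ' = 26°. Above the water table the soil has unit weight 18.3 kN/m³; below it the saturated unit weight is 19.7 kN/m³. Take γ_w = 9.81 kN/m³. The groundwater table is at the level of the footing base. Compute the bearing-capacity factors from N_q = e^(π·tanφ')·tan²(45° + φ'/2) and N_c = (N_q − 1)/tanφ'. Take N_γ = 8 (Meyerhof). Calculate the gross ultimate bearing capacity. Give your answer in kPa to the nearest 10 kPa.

q_ult ≈ 870 kPa

tan26° = 0.4877, so N_q = e^(π×0.4877)·tan²(58°) = 4.629 × 2.561 = 11.85.
N_c = (11.85 − 1)/tan26° = 22.25.
Effective surcharge at the founding depth q = γ·D_f = 18.3 × 1.4 = 25.62 kPa.
The water table coincides with the base, so in the self-weight term γ → γ' = 9.89 kN/m³.
q_ult = c·N_c + q·N_q + 0.5·γ·B·N_γ
     = 21.3 × 22.254 + 25.62 × 11.854 + 0.5 × 9.89 × 2.4 × 8
     = 474.02 + 303.7 + 94.944 = 872.67 kPa.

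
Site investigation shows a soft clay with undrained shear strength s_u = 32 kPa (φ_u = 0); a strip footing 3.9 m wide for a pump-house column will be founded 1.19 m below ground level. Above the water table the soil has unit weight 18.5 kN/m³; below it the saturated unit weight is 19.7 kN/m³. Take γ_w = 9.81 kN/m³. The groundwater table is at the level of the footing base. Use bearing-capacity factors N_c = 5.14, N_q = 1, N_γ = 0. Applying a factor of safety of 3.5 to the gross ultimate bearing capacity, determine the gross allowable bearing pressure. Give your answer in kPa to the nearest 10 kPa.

q_all ≈ 50 kPa

Overburden at base level: q = 18.5 × 1.19 = 22.015 kPa.
Cohesion term c·N_c = 32 × 5.14 = 164.48 kPa; surcharge term q·N_q = 22.015 × 1 = 22.015 kPa.
q_ult = 164.48 + 22.015 = 186.5 kPa.
q_all = q_ult / FS = 186.5 / 3.5 = 53.284 kPa.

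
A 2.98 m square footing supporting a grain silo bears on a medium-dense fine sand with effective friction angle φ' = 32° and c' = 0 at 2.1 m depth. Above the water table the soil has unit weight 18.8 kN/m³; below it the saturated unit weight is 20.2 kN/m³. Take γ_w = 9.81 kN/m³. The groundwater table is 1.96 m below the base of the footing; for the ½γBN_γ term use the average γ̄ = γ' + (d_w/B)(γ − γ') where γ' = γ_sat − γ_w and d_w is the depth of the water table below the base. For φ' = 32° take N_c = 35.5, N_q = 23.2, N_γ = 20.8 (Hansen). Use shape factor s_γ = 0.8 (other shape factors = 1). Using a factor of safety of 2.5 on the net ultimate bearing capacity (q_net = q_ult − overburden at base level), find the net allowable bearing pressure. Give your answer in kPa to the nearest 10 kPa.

q = γ·D_f = 18.8 × 2.1 = 39.48 kPa.
γ' = 10.39 kN/m³; averaging over the depth B below the base, γ̄ = γ' + (d_w/B)(γ − γ') = 15.921 kN/m³.
q·N_q = 39.48 × 23.2 = 915.94 kPa
0.5·γ·B·N_γ·s_γ = 0.5 × 15.921 × 2.98 × 20.8 × 0.8 = 394.75 kPa
q_ult = 915.94 + 394.75 = 1310.7 kPa.
q_net = 1310.7 − 39.48 = 1271.2 kPa.
q_all(net) = 1271.2 / 2.5 = 508.48 kPa.

q_all(net) ≈ 510 kPa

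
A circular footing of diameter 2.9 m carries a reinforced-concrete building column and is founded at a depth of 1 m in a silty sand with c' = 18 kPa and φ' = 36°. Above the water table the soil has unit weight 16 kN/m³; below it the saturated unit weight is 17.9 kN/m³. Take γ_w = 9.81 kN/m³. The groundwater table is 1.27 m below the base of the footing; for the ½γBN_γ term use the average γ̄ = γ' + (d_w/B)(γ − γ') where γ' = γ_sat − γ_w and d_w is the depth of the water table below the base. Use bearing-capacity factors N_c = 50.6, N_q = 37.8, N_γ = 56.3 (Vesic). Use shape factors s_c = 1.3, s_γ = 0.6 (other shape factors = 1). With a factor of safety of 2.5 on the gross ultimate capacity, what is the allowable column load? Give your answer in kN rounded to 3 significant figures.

q = γ·D_f = 16 × 1 = 16 kPa.
γ' = 8.09 kN/m³; averaging over the depth B below the base, γ̄ = γ' + (d_w/B)(γ − γ') = 11.554 kN/m³.
c·N_c·s_c = 18 × 50.6 × 1.3 = 1184 kPa
q·N_q = 16 × 37.8 = 604.8 kPa
0.5·γ·B·N_γ·s_γ = 0.5 × 11.554 × 2.9 × 56.3 × 0.6 = 565.93 kPa
q_ult = 1184 + 604.8 + 565.93 = 2354.8 kPa.
Gross allowable pressure q_all = 2354.8 / 2.5 = 941.91 kPa.
Footing area = 6.6052 m², so allowable column load = 941.91 × 6.6052 = 6221.5 kN.

P_all ≈ 6220 kN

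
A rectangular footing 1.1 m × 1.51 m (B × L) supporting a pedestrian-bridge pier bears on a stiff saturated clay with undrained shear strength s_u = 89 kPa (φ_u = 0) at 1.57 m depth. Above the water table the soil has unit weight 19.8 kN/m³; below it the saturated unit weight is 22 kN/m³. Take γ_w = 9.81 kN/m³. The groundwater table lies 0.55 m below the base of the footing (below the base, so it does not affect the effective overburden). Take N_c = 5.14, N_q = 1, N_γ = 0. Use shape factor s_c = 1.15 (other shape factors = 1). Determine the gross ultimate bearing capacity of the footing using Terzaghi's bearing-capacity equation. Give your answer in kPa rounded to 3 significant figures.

q_ult ≈ 557 kPa

q = γ·D_f = 19.8 × 1.57 = 31.086 kPa.
c·N_c·s_c = 89 × 5.14 × 1.15 = 526.08 kPa
q·N_q = 31.086 × 1 = 31.086 kPa
q_ult = 526.08 + 31.086 = 557.16 kPa.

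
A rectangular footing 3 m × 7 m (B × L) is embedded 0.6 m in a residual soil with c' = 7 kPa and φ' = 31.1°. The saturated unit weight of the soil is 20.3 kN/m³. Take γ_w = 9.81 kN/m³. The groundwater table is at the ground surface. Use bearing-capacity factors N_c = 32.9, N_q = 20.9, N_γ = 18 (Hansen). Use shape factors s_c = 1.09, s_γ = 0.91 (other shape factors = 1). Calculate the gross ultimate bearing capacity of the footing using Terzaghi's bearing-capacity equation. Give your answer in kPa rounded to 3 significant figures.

Water table at ground surface, so effective unit weight γ' = 20.3 − 9.81 = 10.49 kN/m³ is used throughout; overburden q = 10.49 × 0.6 = 6.294 kPa; the same γ' applies in the ½γBN_γ term.
Cohesion term c·N_c·s_c = 7 × 32.9 × 1.09 = 251.03 kPa; surcharge term q·N_q = 6.294 × 20.9 = 131.54 kPa; self-weight term 0.5·γ·B·N_γ·s_γ = 0.5 × 10.49 × 3 × 18 × 0.91 = 257.74 kPa.
q_ult = 251.03 + 131.54 + 257.74 = 640.31 kPa.

q_ult ≈ 640 kPa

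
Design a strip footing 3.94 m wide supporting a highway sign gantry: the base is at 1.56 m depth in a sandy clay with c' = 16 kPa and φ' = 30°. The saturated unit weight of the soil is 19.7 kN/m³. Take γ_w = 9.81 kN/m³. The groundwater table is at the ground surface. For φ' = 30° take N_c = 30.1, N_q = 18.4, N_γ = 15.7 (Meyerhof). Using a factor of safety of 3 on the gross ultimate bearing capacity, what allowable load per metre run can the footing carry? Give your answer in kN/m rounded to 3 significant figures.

≈ 1410 kN/m

γ' = 19.7 − 9.81 = 9.89 kN/m³ (submerged throughout). q = 9.89 × 1.56 = 15.428 kPa; the same γ' applies in the ½γBN_γ term.
c·N_c = 16 × 30.1 = 481.6 kPa
q·N_q = 15.428 × 18.4 = 283.88 kPa
0.5·γ·B·N_γ = 0.5 × 9.89 × 3.94 × 15.7 = 305.89 kPa
q_ult = 481.6 + 283.88 + 305.89 = 1071.4 kPa.
Gross allowable pressure q_all = 1071.4 / 3 = 357.12 kPa.
Allowable wall load = q_all × B = 357.12 × 3.94 = 1407.1 kN per metre run.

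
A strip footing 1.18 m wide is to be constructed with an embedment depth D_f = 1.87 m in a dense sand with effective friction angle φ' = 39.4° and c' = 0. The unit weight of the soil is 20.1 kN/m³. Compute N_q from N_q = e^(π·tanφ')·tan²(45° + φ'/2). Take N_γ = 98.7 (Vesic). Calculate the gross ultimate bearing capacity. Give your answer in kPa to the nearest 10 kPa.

tan39.4° = 0.8214, so N_q = e^(π×0.8214)·tan²(64.7°) = 13.204 × 4.475 = 59.09.
q = γ·D_f = 20.1 × 1.87 = 37.587 kPa.
q·N_q = 37.587 × 59.094 = 2221.2 kPa
0.5·γ·B·N_γ = 0.5 × 20.1 × 1.18 × 98.7 = 1170.5 kPa
q_ult = 2221.2 + 1170.5 = 3391.7 kPa.

q_ult ≈ 3390 kPa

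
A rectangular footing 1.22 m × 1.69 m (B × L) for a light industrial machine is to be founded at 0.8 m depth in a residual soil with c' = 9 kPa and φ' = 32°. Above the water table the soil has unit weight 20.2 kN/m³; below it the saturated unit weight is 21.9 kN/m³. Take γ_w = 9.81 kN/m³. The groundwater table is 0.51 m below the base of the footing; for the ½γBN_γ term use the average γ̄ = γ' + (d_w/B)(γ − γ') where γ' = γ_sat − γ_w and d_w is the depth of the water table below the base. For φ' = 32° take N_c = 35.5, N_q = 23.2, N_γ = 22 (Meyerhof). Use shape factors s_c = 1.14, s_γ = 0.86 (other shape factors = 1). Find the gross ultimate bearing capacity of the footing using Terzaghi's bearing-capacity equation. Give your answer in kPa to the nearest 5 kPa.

Overburden at base level: q = 20.2 × 0.8 = 16.16 kPa.
The water table is 0.51 m below the base (< B = 1.22 m), so the ½γBN_γ term uses γ̄ = γ' + (d_w/B)(γ − γ') = 12.09 + (0.51/1.22)(20.2 − 12.09) = 15.48 kN/m³.
Cohesion term c·N_c·s_c = 9 × 35.5 × 1.14 = 364.23 kPa; surcharge term q·N_q = 16.16 × 23.2 = 374.91 kPa; self-weight term 0.5·γ·B·N_γ·s_γ = 0.5 × 15.48 × 1.22 × 22 × 0.86 = 178.66 kPa.
q_ult = 364.23 + 374.91 + 178.66 = 917.8 kPa.

q_ult ≈ 920 kPa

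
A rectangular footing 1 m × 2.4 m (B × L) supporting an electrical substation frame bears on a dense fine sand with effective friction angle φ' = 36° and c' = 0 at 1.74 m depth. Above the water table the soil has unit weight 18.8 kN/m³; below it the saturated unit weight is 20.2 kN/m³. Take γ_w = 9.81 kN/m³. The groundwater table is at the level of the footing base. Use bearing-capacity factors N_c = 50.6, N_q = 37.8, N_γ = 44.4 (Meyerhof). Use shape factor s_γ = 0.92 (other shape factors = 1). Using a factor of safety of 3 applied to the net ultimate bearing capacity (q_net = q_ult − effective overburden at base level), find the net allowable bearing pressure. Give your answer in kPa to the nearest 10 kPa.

q = γ·D_f = 18.8 × 1.74 = 32.712 kPa.
For the ½γBN_γ term take γ' = 20.2 − 9.81 = 10.39 kN/m³ (soil below base is submerged).
q·N_q = 32.712 × 37.8 = 1236.5 kPa
0.5·γ·B·N_γ·s_γ = 0.5 × 10.39 × 1 × 44.4 × 0.92 = 212.21 kPa
q_ult = 1236.5 + 212.21 = 1448.7 kPa.
Net ultimate: q_net = 1448.7 − 32.712 = 1416 kPa.
q_all(net) = 1416 / 3 = 472 kPa.

q_all(net) ≈ 470 kPa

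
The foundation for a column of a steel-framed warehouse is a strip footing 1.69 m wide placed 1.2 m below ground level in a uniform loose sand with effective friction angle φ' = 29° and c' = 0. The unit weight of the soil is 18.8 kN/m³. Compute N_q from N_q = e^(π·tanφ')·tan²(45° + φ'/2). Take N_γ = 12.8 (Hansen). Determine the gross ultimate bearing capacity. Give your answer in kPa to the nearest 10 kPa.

q_ult ≈ 570 kPa

tan29° = 0.5543, so N_q = e^(π×0.5543)·tan²(59.5°) = 5.705 × 2.882 = 16.44.
q = γ·D_f = 18.8 × 1.2 = 22.56 kPa.
q·N_q = 22.56 × 16.443 = 370.96 kPa
0.5·γ·B·N_γ = 0.5 × 18.8 × 1.69 × 12.8 = 203.34 kPa
q_ult = 370.96 + 203.34 = 574.3 kPa.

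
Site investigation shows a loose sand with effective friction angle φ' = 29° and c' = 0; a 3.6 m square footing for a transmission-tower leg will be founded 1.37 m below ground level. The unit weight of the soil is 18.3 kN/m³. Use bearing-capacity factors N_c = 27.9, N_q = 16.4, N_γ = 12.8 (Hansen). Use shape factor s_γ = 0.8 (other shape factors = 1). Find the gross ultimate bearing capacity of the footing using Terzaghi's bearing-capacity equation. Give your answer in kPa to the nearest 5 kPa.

q = γ·D_f = 18.3 × 1.37 = 25.071 kPa.
q·N_q = 25.071 × 16.4 = 411.16 kPa
0.5·γ·B·N_γ·s_γ = 0.5 × 18.3 × 3.6 × 12.8 × 0.8 = 337.31 kPa
q_ult = 411.16 + 337.31 = 748.47 kPa.

q_ult ≈ 750 kPa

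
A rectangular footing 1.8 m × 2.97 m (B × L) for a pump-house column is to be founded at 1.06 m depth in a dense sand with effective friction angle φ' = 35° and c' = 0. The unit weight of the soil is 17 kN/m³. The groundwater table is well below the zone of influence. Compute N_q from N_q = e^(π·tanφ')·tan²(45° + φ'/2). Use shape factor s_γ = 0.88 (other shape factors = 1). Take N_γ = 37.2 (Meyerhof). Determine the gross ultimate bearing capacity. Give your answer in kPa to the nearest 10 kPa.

tan35° = 0.7002, so N_q = e^(π×0.7002)·tan²(62.5°) = 9.023 × 3.69 = 33.3.
q = γ·D_f = 17 × 1.06 = 18.02 kPa.
q·N_q = 18.02 × 33.296 = 600 kPa
0.5·γ·B·N_γ·s_γ = 0.5 × 17 × 1.8 × 37.2 × 0.88 = 500.86 kPa
q_ult = 600 + 500.86 = 1100.9 kPa.

q_ult ≈ 1100 kPa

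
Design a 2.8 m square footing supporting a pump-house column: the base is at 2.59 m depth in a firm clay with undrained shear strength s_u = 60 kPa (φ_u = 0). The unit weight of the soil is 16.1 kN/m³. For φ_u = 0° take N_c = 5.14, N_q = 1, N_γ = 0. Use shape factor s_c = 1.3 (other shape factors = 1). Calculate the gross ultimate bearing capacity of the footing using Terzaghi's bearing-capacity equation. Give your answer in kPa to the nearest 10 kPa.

q = γ·D_f = 16.1 × 2.59 = 41.699 kPa.
c·N_c·s_c = 60 × 5.14 × 1.3 = 400.92 kPa
q·N_q = 41.699 × 1 = 41.699 kPa
q_ult = 400.92 + 41.699 = 442.62 kPa.

q_ult ≈ 440 kPa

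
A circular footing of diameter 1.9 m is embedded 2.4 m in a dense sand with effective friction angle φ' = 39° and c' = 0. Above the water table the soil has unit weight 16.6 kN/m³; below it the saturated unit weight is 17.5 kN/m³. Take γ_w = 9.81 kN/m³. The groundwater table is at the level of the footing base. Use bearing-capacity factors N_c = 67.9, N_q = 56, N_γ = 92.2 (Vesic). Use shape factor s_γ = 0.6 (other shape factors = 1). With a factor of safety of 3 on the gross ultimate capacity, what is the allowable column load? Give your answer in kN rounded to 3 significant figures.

P_all ≈ 2490 kN

q = γ·D_f = 16.6 × 2.4 = 39.84 kPa.
For the ½γBN_γ term take γ' = 17.5 − 9.81 = 7.69 kN/m³ (soil below base is submerged).
q·N_q = 39.84 × 56 = 2231 kPa
0.5·γ·B·N_γ·s_γ = 0.5 × 7.69 × 1.9 × 92.2 × 0.6 = 404.14 kPa
q_ult = 2231 + 404.14 = 2635.2 kPa.
Gross allowable pressure q_all = 2635.2 / 3 = 878.39 kPa.
Footing area = 2.8353 m², so allowable column load = 878.39 × 2.8353 = 2490.5 kN.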